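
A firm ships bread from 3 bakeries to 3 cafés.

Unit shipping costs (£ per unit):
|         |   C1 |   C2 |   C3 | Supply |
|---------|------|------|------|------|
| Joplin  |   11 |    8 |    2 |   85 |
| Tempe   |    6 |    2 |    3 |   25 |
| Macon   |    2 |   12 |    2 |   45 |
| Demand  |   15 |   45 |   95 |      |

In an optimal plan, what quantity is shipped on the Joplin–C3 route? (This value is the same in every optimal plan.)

65

Solving gives:
  Joplin->C2: 20 × £8 = £160
  Joplin->C3: 65 × £2 = £130
  Tempe->C2: 25 × £2 = £50
  Macon->C1: 15 × £2 = £30
  Macon->C3: 30 × £2 = £60
Total cost = £430.
So Joplin→C3 carries 65 trays.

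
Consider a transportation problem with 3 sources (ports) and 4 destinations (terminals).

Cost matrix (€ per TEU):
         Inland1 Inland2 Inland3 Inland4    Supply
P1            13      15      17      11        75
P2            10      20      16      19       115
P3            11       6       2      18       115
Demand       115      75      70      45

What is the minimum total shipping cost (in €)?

An optimal shipping plan:
  P1->Inland2: 30 × €15 = €450
  P1->Inland4: 45 × €11 = €495
  P2->Inland1: 115 × €10 = €1150
  P3->Inland2: 45 × €6 = €270
  P3->Inland3: 70 × €2 = €140
Total = 450 + 495 + 1150 + 270 + 140 = €2505.

2505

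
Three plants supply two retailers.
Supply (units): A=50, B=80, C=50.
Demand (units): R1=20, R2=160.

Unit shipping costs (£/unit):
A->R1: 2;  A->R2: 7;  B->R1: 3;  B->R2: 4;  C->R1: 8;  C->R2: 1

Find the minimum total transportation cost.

620

An optimal shipping plan:
  A–R1: 20 × £2 = £40
  A–R2: 30 × £7 = £210
  B–R2: 80 × £4 = £320
  C–R2: 50 × £1 = £50
Total = 40 + 210 + 320 + 50 = £620.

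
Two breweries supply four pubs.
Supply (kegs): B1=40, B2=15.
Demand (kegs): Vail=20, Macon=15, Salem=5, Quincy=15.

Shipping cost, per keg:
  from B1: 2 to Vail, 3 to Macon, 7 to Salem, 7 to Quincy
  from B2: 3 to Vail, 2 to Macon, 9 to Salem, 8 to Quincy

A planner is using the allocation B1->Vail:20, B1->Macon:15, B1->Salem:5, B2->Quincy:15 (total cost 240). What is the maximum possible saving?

Current plan cost = 20·2 + 15·3 + 5·7 + 15·8 = 240.
Optimal plan:
  B1→Vail: 20 kegs
  B1→Salem: 5 kegs
  B1→Quincy: 15 kegs
  B2→Macon: 15 kegs
Optimal cost = 210.
Saving = 240 − 210 = 30.

30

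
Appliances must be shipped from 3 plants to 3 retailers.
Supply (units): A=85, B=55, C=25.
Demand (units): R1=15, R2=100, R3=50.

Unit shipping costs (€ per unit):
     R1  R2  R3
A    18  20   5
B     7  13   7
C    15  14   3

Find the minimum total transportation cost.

1925

One minimum-cost allocation:
  A->R2: 35 × €20 = €700
  A->R3: 50 × €5 = €250
  B->R1: 15 × €7 = €105
  B->R2: 40 × €13 = €520
  C->R2: 25 × €14 = €350
Total = 700 + 250 + 105 + 520 + 350 = €1925.
(Supply check: A ships 85; B ships 55; C ships 25.)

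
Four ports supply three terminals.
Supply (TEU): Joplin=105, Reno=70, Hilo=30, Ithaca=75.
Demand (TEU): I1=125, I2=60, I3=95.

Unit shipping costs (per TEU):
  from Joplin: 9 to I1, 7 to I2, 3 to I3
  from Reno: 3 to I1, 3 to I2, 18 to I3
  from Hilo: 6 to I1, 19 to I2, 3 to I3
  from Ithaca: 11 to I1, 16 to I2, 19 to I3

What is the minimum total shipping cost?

1570

One minimum-cost allocation:
  Joplin→I2: 10 TEU
  Joplin→I3: 95 TEU
  Reno→I1: 20 TEU
  Reno→I2: 50 TEU
  Hilo→I1: 30 TEU
  Ithaca→I1: 75 TEU
Total cost = 1570.
(Supply check: Joplin ships 105; Reno ships 70; Hilo ships 30; Ithaca ships 75.)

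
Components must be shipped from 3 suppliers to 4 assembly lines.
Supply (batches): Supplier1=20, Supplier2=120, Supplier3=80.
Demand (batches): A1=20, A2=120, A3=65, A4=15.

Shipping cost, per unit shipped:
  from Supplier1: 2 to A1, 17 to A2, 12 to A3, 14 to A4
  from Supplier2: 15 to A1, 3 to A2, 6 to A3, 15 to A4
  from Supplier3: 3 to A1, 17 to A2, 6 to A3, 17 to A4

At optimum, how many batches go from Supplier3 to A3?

Solving gives:
  Supplier1→A1: 5 × 2 = 10
  Supplier1→A4: 15 × 14 = 210
  Supplier2→A2: 120 × 3 = 360
  Supplier3→A1: 15 × 3 = 45
  Supplier3→A3: 65 × 6 = 390
Total cost = 1015.
So Supplier3→A3 carries 65 batches.

65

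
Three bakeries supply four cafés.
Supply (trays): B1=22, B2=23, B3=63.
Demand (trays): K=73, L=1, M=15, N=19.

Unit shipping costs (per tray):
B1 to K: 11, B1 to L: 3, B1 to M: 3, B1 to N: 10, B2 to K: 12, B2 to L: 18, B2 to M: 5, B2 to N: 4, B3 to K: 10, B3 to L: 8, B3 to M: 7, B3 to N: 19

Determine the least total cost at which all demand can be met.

An optimal shipping plan:
  B1→K: 6 × 11 = 66
  B1→L: 1 × 3 = 3
  B1→M: 15 × 3 = 45
  B2→K: 4 × 12 = 48
  B2→N: 19 × 4 = 76
  B3→K: 63 × 10 = 630
Total = 66 + 3 + 45 + 48 + 76 + 630 = 868.

868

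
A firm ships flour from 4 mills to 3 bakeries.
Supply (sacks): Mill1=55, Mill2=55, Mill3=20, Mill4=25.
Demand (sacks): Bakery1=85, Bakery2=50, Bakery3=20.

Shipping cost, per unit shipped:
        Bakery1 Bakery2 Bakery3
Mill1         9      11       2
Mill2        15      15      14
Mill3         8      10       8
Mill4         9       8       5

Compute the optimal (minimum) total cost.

One minimum-cost allocation:
  Mill1->Bakery1: 35 × 9 = 315
  Mill1->Bakery3: 20 × 2 = 40
  Mill2->Bakery1: 30 × 15 = 450
  Mill2->Bakery2: 25 × 15 = 375
  Mill3->Bakery1: 20 × 8 = 160
  Mill4->Bakery2: 25 × 8 = 200
Total = 315 + 40 + 450 + 375 + 160 + 200 = 1540.

1540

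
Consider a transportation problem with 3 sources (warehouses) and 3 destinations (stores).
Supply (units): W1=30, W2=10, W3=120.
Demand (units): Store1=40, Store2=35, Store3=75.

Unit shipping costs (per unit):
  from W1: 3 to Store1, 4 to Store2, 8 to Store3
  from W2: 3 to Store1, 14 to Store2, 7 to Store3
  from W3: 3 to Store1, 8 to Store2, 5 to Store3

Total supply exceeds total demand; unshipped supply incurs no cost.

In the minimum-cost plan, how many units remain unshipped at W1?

Minimum-cost shipments:
  W1→Store2: 30 × 4 = 120
  W2→Store1: 10 × 3 = 30
  W3→Store1: 30 × 3 = 90
  W3→Store2: 5 × 8 = 40
  W3→Store3: 75 × 5 = 375
Total cost = 655.
W1 ships 30 of its 30, leaving 0.

0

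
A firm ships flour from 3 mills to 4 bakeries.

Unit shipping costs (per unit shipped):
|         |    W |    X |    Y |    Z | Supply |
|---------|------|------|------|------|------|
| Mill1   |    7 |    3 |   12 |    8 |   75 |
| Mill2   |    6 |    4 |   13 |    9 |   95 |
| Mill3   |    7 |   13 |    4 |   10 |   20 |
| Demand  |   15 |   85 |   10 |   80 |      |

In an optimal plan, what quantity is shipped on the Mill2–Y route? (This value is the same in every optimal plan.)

Solving gives:
  Mill1 to X: 75 × 3 = 225
  Mill2 to W: 5 × 6 = 30
  Mill2 to X: 10 × 4 = 40
  Mill2 to Z: 80 × 9 = 720
  Mill3 to W: 10 × 7 = 70
  Mill3 to Y: 10 × 4 = 40
Total cost = 1125.
The route Mill2→Y is not used.

0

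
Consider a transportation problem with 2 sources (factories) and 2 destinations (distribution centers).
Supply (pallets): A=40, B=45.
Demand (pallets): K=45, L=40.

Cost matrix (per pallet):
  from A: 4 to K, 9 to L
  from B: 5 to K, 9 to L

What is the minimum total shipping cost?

545

One minimum-cost allocation:
  A to K: 40 × 4 = 160
  B to K: 5 × 5 = 25
  B to L: 40 × 9 = 360
Total = 160 + 25 + 360 = 545.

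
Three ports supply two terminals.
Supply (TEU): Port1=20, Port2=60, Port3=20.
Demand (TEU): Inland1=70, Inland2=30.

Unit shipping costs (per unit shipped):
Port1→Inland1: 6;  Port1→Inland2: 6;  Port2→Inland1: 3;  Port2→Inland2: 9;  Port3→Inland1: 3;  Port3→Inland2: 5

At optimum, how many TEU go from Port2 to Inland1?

60

Optimal shipments:
  Port1->Inland2: 20 × 6 = 120
  Port2->Inland1: 60 × 3 = 180
  Port3->Inland1: 10 × 3 = 30
  Port3->Inland2: 10 × 5 = 50
Total cost = 380.
So Port2→Inland1 carries 60 TEU.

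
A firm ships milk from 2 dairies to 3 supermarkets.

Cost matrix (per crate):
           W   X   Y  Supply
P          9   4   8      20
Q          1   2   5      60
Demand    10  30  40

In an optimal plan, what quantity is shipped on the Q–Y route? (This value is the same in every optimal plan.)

40

Solving gives:
  P->X: 20 × 4 = 80
  Q->W: 10 × 1 = 10
  Q->X: 10 × 2 = 20
  Q->Y: 40 × 5 = 200
Total cost = 310.
So Q→Y carries 40 crates.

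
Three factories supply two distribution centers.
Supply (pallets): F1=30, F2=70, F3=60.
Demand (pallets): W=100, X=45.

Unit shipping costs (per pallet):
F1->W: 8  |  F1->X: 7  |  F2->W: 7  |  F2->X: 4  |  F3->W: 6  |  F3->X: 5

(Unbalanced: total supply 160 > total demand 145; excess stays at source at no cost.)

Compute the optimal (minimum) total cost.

Optimal allocation:
  F1->W: 15 × 8 = 120
  F2->W: 25 × 7 = 175
  F2->X: 45 × 4 = 180
  F3->W: 60 × 6 = 360
Total = 120 + 175 + 180 + 360 = 835.
(Supply check: F1 ships 15; F2 ships 70; F3 ships 60.)

835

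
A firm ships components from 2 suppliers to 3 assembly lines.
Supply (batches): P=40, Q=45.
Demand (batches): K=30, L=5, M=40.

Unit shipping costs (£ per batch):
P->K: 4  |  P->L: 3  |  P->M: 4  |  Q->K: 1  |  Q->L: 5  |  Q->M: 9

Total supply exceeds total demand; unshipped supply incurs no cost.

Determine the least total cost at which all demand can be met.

215

Optimal allocation:
  P–M: 40 batches
  Q–K: 30 batches
  Q–L: 5 batches
Total cost = £215.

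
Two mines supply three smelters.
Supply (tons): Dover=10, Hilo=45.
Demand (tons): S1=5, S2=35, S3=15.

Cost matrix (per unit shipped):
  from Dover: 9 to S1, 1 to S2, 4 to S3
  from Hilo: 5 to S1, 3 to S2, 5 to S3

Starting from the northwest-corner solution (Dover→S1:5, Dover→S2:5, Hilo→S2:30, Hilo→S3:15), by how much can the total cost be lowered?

30

Current plan cost = 5·9 + 5·1 + 30·3 + 15·5 = 215.
Optimal plan:
  Dover–S2: 10 × 1 = 10
  Hilo–S1: 5 × 5 = 25
  Hilo–S2: 25 × 3 = 75
  Hilo–S3: 15 × 5 = 75
Optimal cost = 185.
Saving = 215 − 185 = 30.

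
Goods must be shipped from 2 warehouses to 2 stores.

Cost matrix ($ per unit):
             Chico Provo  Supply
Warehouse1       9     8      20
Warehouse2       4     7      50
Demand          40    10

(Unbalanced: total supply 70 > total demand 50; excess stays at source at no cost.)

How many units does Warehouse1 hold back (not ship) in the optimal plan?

20

Minimum-cost shipments:
  Warehouse2->Chico: 40 × $4 = $160
  Warehouse2->Provo: 10 × $7 = $70
Total cost = $230.
Warehouse1 ships 0 of its 20, leaving 20.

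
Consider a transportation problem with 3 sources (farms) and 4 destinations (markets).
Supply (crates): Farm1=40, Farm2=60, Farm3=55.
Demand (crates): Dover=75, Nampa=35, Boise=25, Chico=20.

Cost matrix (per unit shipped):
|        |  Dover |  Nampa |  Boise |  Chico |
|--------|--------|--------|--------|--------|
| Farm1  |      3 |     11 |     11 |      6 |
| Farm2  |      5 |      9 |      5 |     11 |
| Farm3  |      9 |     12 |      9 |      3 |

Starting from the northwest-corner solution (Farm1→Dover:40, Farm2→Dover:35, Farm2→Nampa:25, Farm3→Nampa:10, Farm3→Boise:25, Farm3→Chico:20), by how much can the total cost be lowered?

Current plan cost = 40·3 + 35·5 + 25·9 + 10·12 + 25·9 + 20·3 = 925.
Optimal plan:
  Farm1->Dover: 40 × 3 = 120
  Farm2->Dover: 35 × 5 = 175
  Farm2->Boise: 25 × 5 = 125
  Farm3->Nampa: 35 × 12 = 420
  Farm3->Chico: 20 × 3 = 60
Optimal cost = 900.
Saving = 925 − 900 = 25.

25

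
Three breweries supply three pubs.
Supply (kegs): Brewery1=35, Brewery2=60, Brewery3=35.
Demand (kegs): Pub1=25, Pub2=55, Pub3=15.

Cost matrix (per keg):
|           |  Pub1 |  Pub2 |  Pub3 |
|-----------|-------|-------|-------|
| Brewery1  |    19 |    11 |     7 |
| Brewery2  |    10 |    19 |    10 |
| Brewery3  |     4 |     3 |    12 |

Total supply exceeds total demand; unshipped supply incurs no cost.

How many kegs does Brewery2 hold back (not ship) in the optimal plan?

35

Minimum-cost shipments:
  Brewery1→Pub2: 20 × 11 = 220
  Brewery1→Pub3: 15 × 7 = 105
  Brewery2→Pub1: 25 × 10 = 250
  Brewery3→Pub2: 35 × 3 = 105
Total cost = 680.
Brewery2 ships 25 of its 60, leaving 35.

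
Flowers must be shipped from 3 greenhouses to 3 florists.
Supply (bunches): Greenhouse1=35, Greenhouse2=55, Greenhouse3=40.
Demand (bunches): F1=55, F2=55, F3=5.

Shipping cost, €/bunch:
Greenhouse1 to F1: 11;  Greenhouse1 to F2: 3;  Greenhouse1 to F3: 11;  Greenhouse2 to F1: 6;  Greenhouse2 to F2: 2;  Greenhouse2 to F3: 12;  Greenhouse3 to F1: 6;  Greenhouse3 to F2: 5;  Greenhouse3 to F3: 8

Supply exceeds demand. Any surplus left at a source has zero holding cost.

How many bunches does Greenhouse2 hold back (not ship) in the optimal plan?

An optimal plan:
  Greenhouse1→F2: 20 bunches
  Greenhouse2→F1: 20 bunches
  Greenhouse2→F2: 35 bunches
  Greenhouse3→F1: 35 bunches
  Greenhouse3→F3: 5 bunches
Total cost = €500.
Greenhouse2 ships 55 of its 55, leaving 0.

0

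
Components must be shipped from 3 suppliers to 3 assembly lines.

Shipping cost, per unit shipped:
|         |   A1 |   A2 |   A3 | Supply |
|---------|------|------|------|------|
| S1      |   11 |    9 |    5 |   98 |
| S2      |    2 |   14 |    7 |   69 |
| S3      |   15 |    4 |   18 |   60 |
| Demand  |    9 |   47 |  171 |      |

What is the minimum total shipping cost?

One minimum-cost allocation:
  S1–A3: 98 batches
  S2–A1: 9 batches
  S2–A3: 60 batches
  S3–A2: 47 batches
  S3–A3: 13 batches
Total cost = 1350.
(Supply check: S1 ships 98; S2 ships 69; S3 ships 60.)

1350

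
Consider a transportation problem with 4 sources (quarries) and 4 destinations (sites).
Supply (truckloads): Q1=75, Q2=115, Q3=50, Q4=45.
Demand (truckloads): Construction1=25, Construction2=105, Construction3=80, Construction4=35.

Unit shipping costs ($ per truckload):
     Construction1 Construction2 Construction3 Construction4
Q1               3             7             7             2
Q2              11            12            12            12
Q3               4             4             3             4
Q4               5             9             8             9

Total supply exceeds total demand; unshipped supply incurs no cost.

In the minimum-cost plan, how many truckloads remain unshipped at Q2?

40

Minimum-cost shipments:
  Q1 to Construction1: 10 × $3 = $30
  Q1 to Construction2: 30 × $7 = $210
  Q1 to Construction4: 35 × $2 = $70
  Q2 to Construction2: 75 × $12 = $900
  Q3 to Construction3: 50 × $3 = $150
  Q4 to Construction1: 15 × $5 = $75
  Q4 to Construction3: 30 × $8 = $240
Total cost = $1675.
Q2 ships 75 of its 115, leaving 40.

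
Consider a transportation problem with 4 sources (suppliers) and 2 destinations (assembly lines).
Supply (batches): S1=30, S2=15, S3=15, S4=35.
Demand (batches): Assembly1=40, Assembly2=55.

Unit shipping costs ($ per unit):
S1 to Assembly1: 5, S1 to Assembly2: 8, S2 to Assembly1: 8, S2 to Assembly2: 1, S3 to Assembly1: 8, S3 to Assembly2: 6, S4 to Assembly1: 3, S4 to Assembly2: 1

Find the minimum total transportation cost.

Optimal allocation:
  S1 to Assembly1: 30 batches
  S2 to Assembly2: 15 batches
  S3 to Assembly1: 10 batches
  S3 to Assembly2: 5 batches
  S4 to Assembly2: 35 batches
Total cost = $310.

310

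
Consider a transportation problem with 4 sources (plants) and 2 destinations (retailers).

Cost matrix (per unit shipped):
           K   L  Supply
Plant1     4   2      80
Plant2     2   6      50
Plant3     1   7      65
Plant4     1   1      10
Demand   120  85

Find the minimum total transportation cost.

335

An optimal shipping plan:
  Plant1->L: 80 units
  Plant2->K: 50 units
  Plant3->K: 65 units
  Plant4->K: 5 units
  Plant4->L: 5 units
Total cost = 335.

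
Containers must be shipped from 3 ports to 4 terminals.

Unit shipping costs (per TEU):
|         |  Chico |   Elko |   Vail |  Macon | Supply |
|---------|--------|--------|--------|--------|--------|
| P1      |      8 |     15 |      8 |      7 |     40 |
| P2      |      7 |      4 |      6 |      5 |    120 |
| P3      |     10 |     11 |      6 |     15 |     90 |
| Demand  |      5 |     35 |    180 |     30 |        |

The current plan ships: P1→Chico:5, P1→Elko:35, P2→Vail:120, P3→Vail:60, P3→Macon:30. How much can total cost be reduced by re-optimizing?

615

Current plan cost = 5·8 + 35·15 + 120·6 + 60·6 + 30·15 = 2095.
Optimal plan:
  P1->Chico: 5 TEU
  P1->Vail: 5 TEU
  P1->Macon: 30 TEU
  P2->Elko: 35 TEU
  P2->Vail: 85 TEU
  P3->Vail: 90 TEU
Optimal cost = 1480.
Saving = 2095 − 1480 = 615.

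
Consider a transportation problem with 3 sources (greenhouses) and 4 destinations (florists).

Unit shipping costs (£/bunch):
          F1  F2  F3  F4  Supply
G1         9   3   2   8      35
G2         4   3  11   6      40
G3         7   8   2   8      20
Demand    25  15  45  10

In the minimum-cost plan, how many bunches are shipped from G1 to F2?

10

Solving gives:
  G1->F2: 10 × £3 = £30
  G1->F3: 25 × £2 = £50
  G2->F1: 25 × £4 = £100
  G2->F2: 5 × £3 = £15
  G2->F4: 10 × £6 = £60
  G3->F3: 20 × £2 = £40
Total cost = £295.
So G1→F2 carries 10 bunches.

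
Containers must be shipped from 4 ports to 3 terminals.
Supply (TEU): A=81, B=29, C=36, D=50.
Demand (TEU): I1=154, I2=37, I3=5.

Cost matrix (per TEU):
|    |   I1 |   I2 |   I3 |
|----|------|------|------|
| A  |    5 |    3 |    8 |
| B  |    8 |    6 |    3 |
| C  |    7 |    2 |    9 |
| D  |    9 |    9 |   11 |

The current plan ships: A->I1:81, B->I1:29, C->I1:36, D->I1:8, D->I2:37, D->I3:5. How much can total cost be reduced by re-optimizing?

Current plan cost = 81·5 + 29·8 + 36·7 + 8·9 + 37·9 + 5·11 = 1349.
Optimal plan:
  A→I1: 80 TEU
  A→I2: 1 TEU
  B→I1: 24 TEU
  B→I3: 5 TEU
  C→I2: 36 TEU
  D→I1: 50 TEU
Optimal cost = 1132.
Saving = 1349 − 1132 = 217.

217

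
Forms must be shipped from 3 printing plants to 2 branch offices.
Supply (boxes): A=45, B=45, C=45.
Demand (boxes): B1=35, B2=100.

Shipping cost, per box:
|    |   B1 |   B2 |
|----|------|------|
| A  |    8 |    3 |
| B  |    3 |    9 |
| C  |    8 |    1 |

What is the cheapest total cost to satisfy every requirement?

375

One minimum-cost allocation:
  A to B2: 45 × 3 = 135
  B to B1: 35 × 3 = 105
  B to B2: 10 × 9 = 90
  C to B2: 45 × 1 = 45
Total = 135 + 105 + 90 + 45 = 375.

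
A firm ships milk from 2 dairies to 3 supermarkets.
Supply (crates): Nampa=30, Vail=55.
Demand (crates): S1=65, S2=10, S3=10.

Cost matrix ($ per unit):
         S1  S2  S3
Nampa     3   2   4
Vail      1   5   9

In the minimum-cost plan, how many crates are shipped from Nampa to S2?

The minimum-cost plan:
  Nampa to S1: 10 × $3 = $30
  Nampa to S2: 10 × $2 = $20
  Nampa to S3: 10 × $4 = $40
  Vail to S1: 55 × $1 = $55
Total cost = $145.
So Nampa→S2 carries 10 crates.

10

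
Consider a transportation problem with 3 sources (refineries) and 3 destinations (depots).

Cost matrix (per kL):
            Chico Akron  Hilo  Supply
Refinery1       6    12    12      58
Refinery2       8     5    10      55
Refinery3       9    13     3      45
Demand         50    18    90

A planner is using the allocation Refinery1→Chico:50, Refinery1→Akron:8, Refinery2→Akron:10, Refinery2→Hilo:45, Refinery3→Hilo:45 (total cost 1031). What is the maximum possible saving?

40

Current plan cost = 50·6 + 8·12 + 10·5 + 45·10 + 45·3 = 1031.
Optimal plan:
  Refinery1 to Chico: 50 kL
  Refinery1 to Hilo: 8 kL
  Refinery2 to Akron: 18 kL
  Refinery2 to Hilo: 37 kL
  Refinery3 to Hilo: 45 kL
Optimal cost = 991.
Saving = 1031 − 991 = 40.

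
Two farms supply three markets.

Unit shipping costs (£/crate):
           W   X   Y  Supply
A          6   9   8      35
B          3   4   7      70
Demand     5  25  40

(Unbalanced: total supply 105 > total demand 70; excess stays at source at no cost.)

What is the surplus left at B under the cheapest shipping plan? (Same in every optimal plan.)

An optimal plan:
  B–W: 5 crates
  B–X: 25 crates
  B–Y: 40 crates
Total cost = £395.
B ships 70 of its 70, leaving 0.

0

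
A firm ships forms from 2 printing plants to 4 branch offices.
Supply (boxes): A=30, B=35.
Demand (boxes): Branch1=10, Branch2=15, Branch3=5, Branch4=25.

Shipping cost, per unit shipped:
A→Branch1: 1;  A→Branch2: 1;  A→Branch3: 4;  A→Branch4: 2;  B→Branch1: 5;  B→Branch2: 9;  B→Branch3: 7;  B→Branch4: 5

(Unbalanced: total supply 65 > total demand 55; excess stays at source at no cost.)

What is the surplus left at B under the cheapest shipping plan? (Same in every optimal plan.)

An optimal plan:
  A->Branch1: 10 × 1 = 10
  A->Branch2: 15 × 1 = 15
  A->Branch3: 5 × 4 = 20
  B->Branch4: 25 × 5 = 125
Total cost = 170.
B ships 25 of its 35, leaving 10.

10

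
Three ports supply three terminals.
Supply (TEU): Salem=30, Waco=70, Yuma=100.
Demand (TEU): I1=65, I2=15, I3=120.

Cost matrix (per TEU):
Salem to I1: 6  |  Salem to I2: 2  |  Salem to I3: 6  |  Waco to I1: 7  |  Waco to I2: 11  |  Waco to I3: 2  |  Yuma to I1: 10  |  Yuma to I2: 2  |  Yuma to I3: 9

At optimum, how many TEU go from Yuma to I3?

Solving gives:
  Salem->I1: 30 TEU
  Waco->I3: 70 TEU
  Yuma->I1: 35 TEU
  Yuma->I2: 15 TEU
  Yuma->I3: 50 TEU
Total cost = 1150.
So Yuma→I3 carries 50 TEU.

50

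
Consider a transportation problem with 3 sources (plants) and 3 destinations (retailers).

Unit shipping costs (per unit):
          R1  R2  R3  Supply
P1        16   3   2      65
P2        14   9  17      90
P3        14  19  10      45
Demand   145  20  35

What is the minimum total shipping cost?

An optimal shipping plan:
  P1–R1: 10 × 16 = 160
  P1–R2: 20 × 3 = 60
  P1–R3: 35 × 2 = 70
  P2–R1: 90 × 14 = 1260
  P3–R1: 45 × 14 = 630
Total = 160 + 60 + 70 + 1260 + 630 = 2180.

2180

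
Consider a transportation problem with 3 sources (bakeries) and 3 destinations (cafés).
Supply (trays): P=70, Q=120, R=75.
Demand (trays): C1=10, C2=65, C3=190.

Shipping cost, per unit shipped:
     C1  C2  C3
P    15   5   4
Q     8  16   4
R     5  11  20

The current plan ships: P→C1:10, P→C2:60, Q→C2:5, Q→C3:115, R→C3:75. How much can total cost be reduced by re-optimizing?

Current plan cost = 10·15 + 60·5 + 5·16 + 115·4 + 75·20 = 2490.
Optimal plan:
  P→C3: 70 × 4 = 280
  Q→C3: 120 × 4 = 480
  R→C1: 10 × 5 = 50
  R→C2: 65 × 11 = 715
Optimal cost = 1525.
Saving = 2490 − 1525 = 965.

965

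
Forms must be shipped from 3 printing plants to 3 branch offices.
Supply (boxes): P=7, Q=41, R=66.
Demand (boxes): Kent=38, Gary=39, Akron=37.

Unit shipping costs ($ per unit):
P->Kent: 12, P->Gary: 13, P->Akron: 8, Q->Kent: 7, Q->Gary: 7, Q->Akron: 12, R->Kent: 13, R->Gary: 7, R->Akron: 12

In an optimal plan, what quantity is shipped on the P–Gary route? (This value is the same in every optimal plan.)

Solving gives:
  P to Akron: 7 × $8 = $56
  Q to Kent: 38 × $7 = $266
  Q to Akron: 3 × $12 = $36
  R to Gary: 39 × $7 = $273
  R to Akron: 27 × $12 = $324
Total cost = $955.
The route P→Gary is not used.

0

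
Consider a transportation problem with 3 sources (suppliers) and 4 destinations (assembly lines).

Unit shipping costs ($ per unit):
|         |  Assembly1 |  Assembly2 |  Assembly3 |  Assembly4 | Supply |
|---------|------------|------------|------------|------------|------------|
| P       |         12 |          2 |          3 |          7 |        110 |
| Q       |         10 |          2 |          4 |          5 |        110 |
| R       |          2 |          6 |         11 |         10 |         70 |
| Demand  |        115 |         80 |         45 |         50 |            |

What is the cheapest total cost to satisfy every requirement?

1135

An optimal shipping plan:
  P–Assembly2: 65 batches
  P–Assembly3: 45 batches
  Q–Assembly1: 45 batches
  Q–Assembly2: 15 batches
  Q–Assembly4: 50 batches
  R–Assembly1: 70 batches
Total cost = $1135.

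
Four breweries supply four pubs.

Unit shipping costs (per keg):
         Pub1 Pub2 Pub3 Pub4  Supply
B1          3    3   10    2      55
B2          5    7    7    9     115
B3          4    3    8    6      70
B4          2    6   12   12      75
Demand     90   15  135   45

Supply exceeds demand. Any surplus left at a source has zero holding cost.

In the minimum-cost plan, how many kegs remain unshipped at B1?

Minimum-cost shipments:
  B1→Pub1: 10 × 3 = 30
  B1→Pub4: 45 × 2 = 90
  B2→Pub3: 115 × 7 = 805
  B3→Pub1: 5 × 4 = 20
  B3→Pub2: 15 × 3 = 45
  B3→Pub3: 20 × 8 = 160
  B4→Pub1: 75 × 2 = 150
Total cost = 1300.
B1 ships 55 of its 55, leaving 0.

0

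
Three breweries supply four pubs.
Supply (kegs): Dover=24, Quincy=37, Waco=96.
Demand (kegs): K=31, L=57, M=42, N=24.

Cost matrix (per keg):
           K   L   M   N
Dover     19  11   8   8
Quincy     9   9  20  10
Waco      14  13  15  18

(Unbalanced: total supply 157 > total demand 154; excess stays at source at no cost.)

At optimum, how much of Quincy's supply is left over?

0

Minimum-cost shipments:
  Dover->M: 6 × 8 = 48
  Dover->N: 18 × 8 = 144
  Quincy->K: 31 × 9 = 279
  Quincy->N: 6 × 10 = 60
  Waco->L: 57 × 13 = 741
  Waco->M: 36 × 15 = 540
Total cost = 1812.
Quincy ships 37 of its 37, leaving 0.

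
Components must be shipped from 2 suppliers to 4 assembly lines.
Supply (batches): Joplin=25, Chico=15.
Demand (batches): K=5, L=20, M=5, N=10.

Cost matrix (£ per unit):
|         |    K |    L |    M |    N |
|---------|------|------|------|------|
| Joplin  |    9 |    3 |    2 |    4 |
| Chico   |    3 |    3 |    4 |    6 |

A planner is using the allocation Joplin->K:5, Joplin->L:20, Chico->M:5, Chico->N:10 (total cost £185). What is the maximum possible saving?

Current plan cost = 5·9 + 20·3 + 5·4 + 10·6 = £185.
Optimal plan:
  Joplin–L: 10 × £3 = £30
  Joplin–M: 5 × £2 = £10
  Joplin–N: 10 × £4 = £40
  Chico–K: 5 × £3 = £15
  Chico–L: 10 × £3 = £30
Optimal cost = £125.
Saving = 185 − 125 = £60.

60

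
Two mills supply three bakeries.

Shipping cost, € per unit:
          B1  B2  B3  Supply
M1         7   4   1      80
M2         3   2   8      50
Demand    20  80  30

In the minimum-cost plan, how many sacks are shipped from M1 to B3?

30

Solving gives:
  M1–B2: 50 sacks
  M1–B3: 30 sacks
  M2–B1: 20 sacks
  M2–B2: 30 sacks
Total cost = €350.
So M1→B3 carries 30 sacks.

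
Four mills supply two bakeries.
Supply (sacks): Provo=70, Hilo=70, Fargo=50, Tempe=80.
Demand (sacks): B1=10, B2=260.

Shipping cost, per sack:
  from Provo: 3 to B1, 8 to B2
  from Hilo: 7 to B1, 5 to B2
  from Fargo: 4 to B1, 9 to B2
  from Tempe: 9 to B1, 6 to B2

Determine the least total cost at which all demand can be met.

A cheapest plan:
  Provo->B1: 10 × 3 = 30
  Provo->B2: 60 × 8 = 480
  Hilo->B2: 70 × 5 = 350
  Fargo->B2: 50 × 9 = 450
  Tempe->B2: 80 × 6 = 480
Total = 30 + 480 + 350 + 450 + 480 = 1790.
(Supply check: Provo ships 70; Hilo ships 70; Fargo ships 50; Tempe ships 80.)

1790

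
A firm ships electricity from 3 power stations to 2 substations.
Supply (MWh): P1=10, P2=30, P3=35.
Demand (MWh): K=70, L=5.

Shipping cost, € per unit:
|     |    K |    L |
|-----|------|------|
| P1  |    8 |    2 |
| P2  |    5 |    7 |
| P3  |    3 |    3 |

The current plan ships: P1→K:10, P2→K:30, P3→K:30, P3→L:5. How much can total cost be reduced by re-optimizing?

Current plan cost = 10·8 + 30·5 + 30·3 + 5·3 = €335.
Optimal plan:
  P1->K: 5 × €8 = €40
  P1->L: 5 × €2 = €10
  P2->K: 30 × €5 = €150
  P3->K: 35 × €3 = €105
Optimal cost = €305.
Saving = 335 − 305 = €30.

30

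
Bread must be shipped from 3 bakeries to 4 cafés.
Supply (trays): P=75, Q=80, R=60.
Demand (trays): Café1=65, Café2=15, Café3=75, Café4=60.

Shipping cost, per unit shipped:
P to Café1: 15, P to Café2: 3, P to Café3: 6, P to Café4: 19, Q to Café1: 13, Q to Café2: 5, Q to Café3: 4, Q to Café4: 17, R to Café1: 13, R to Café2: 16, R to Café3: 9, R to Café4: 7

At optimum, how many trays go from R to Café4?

The minimum-cost plan:
  P–Café2: 15 × 3 = 45
  P–Café3: 60 × 6 = 360
  Q–Café1: 65 × 13 = 845
  Q–Café3: 15 × 4 = 60
  R–Café4: 60 × 7 = 420
Total cost = 1730.
So R→Café4 carries 60 trays.

60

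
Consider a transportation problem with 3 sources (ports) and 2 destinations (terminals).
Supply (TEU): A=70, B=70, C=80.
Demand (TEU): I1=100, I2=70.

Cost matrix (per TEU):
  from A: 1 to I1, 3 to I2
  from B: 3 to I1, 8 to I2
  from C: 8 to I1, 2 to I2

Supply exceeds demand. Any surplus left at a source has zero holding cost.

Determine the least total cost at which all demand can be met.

Optimal allocation:
  A->I1: 70 × 1 = 70
  B->I1: 30 × 3 = 90
  C->I2: 70 × 2 = 140
Total = 70 + 90 + 140 = 300.

300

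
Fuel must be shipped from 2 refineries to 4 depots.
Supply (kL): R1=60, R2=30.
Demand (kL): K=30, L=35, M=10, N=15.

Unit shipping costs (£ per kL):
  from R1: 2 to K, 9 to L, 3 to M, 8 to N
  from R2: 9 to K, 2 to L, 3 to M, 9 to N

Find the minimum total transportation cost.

Optimal allocation:
  R1 to K: 30 × £2 = £60
  R1 to L: 5 × £9 = £45
  R1 to M: 10 × £3 = £30
  R1 to N: 15 × £8 = £120
  R2 to L: 30 × £2 = £60
Total = 60 + 45 + 30 + 120 + 60 = £315.

315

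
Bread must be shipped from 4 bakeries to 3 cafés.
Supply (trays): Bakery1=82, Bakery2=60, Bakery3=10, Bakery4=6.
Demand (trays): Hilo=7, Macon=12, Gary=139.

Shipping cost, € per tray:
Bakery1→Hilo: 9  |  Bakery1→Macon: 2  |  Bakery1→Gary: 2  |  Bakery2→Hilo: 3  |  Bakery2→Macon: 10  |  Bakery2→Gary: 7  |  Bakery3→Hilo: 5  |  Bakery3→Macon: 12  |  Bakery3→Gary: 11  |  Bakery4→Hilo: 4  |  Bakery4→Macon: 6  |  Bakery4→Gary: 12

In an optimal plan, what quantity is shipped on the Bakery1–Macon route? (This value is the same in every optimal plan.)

6

Optimal shipments:
  Bakery1–Macon: 6 trays
  Bakery1–Gary: 76 trays
  Bakery2–Gary: 60 trays
  Bakery3–Hilo: 7 trays
  Bakery3–Gary: 3 trays
  Bakery4–Macon: 6 trays
Total cost = €688.
So Bakery1→Macon carries 6 trays.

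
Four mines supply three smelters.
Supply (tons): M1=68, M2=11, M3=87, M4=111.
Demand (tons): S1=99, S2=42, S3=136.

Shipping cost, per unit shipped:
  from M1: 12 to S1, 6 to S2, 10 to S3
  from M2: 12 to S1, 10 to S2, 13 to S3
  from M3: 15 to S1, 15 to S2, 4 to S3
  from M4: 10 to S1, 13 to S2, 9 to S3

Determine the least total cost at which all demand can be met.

One minimum-cost allocation:
  M1->S2: 42 × 6 = 252
  M1->S3: 26 × 10 = 260
  M2->S1: 11 × 12 = 132
  M3->S3: 87 × 4 = 348
  M4->S1: 88 × 10 = 880
  M4->S3: 23 × 9 = 207
Total = 252 + 260 + 132 + 348 + 880 + 207 = 2079.

2079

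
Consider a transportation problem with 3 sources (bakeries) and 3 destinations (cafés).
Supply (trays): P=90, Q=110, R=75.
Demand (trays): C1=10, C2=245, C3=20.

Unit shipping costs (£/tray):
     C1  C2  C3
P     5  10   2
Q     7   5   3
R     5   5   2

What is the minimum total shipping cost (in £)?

1615

Optimal allocation:
  P–C1: 10 trays
  P–C2: 60 trays
  P–C3: 20 trays
  Q–C2: 110 trays
  R–C2: 75 trays
Total cost = £1615.
(Supply check: P ships 90; Q ships 110; R ships 75.)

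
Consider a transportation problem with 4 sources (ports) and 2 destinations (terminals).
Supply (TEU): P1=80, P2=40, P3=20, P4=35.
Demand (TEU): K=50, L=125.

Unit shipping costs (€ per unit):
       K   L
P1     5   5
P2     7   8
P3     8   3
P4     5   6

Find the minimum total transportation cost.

A cheapest plan:
  P1 to L: 80 TEU
  P2 to K: 40 TEU
  P3 to L: 20 TEU
  P4 to K: 10 TEU
  P4 to L: 25 TEU
Total cost = €940.

940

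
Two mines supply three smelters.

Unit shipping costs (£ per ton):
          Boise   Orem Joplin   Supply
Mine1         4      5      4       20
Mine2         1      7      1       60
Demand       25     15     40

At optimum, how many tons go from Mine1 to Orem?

Optimal shipments:
  Mine1→Boise: 5 × £4 = £20
  Mine1→Orem: 15 × £5 = £75
  Mine2→Boise: 20 × £1 = £20
  Mine2→Joplin: 40 × £1 = £40
Total cost = £155.
So Mine1→Orem carries 15 tons.

15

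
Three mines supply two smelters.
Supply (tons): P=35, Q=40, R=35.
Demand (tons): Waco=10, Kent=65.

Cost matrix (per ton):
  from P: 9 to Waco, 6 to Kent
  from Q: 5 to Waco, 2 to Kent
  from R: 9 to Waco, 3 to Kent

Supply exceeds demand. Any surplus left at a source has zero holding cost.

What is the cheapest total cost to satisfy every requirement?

215

A cheapest plan:
  Q to Waco: 10 × 5 = 50
  Q to Kent: 30 × 2 = 60
  R to Kent: 35 × 3 = 105
Total = 50 + 60 + 105 = 215.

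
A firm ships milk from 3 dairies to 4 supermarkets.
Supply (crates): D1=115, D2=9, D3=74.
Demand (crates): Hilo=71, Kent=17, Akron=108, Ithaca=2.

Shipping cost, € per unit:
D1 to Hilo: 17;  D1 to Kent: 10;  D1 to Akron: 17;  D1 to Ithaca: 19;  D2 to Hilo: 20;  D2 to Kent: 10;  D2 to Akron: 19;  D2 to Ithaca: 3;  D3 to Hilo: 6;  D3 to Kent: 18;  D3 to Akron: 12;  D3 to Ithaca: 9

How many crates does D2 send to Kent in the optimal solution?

Solving gives:
  D1->Kent: 10 × €10 = €100
  D1->Akron: 105 × €17 = €1785
  D2->Kent: 7 × €10 = €70
  D2->Ithaca: 2 × €3 = €6
  D3->Hilo: 71 × €6 = €426
  D3->Akron: 3 × €12 = €36
Total cost = €2423.
So D2→Kent carries 7 crates.

7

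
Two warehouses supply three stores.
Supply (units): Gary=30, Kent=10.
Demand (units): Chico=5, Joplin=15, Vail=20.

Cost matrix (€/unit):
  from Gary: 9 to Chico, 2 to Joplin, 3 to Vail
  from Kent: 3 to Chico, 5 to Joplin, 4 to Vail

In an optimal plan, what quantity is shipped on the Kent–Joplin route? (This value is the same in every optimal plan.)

Optimal shipments:
  Gary to Joplin: 15 × €2 = €30
  Gary to Vail: 15 × €3 = €45
  Kent to Chico: 5 × €3 = €15
  Kent to Vail: 5 × €4 = €20
Total cost = €110.
The route Kent→Joplin is not used.

0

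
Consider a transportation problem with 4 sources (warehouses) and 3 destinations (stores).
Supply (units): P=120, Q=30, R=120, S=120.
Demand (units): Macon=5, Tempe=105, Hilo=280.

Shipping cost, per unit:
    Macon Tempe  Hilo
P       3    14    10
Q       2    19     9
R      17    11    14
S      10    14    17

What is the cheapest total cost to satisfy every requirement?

4840

Optimal allocation:
  P–Macon: 5 units
  P–Hilo: 115 units
  Q–Hilo: 30 units
  R–Tempe: 105 units
  R–Hilo: 15 units
  S–Hilo: 120 units
Total cost = 4840.
(Supply check: P ships 120; Q ships 30; R ships 120; S ships 120.)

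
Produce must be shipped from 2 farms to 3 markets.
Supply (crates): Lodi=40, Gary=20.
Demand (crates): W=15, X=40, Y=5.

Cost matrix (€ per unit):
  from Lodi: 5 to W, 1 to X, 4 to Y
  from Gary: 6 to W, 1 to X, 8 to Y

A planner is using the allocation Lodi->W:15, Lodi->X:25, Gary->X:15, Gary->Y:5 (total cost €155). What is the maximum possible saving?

Current plan cost = 15·5 + 25·1 + 15·1 + 5·8 = €155.
Optimal plan:
  Lodi→W: 15 crates
  Lodi→X: 20 crates
  Lodi→Y: 5 crates
  Gary→X: 20 crates
Optimal cost = €135.
Saving = 155 − 135 = €20.

20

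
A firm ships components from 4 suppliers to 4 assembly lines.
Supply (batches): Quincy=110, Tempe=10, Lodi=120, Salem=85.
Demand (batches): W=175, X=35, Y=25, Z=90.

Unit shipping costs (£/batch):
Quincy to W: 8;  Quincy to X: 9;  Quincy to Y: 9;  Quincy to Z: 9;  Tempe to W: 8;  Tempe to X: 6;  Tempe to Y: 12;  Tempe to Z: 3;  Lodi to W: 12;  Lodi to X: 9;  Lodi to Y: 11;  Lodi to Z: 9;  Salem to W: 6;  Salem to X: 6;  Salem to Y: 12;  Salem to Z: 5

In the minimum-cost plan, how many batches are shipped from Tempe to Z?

Solving gives:
  Quincy->W: 110 × £8 = £880
  Tempe->Z: 10 × £3 = £30
  Lodi->X: 35 × £9 = £315
  Lodi->Y: 25 × £11 = £275
  Lodi->Z: 60 × £9 = £540
  Salem->W: 65 × £6 = £390
  Salem->Z: 20 × £5 = £100
Total cost = £2530.
So Tempe→Z carries 10 batches.

10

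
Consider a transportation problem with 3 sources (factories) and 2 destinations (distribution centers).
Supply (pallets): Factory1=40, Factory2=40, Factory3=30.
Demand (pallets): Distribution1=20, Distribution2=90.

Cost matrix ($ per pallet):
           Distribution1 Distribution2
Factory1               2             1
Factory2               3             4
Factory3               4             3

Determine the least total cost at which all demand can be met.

270

One minimum-cost allocation:
  Factory1→Distribution2: 40 × $1 = $40
  Factory2→Distribution1: 20 × $3 = $60
  Factory2→Distribution2: 20 × $4 = $80
  Factory3→Distribution2: 30 × $3 = $90
Total = 40 + 60 + 80 + 90 = $270.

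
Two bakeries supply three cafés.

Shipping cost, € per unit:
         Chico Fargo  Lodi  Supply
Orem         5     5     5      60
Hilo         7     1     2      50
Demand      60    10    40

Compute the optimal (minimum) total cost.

Optimal allocation:
  Orem–Chico: 60 trays
  Hilo–Fargo: 10 trays
  Hilo–Lodi: 40 trays
Total cost = €390.

390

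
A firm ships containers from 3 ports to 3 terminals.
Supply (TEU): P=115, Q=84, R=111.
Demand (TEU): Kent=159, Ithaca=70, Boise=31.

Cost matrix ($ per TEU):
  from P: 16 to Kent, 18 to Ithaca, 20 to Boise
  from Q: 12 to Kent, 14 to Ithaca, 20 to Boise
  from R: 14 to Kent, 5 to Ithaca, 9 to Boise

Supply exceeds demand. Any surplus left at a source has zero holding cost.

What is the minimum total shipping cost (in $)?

Optimal allocation:
  P→Kent: 65 × $16 = $1040
  Q→Kent: 84 × $12 = $1008
  R→Kent: 10 × $14 = $140
  R→Ithaca: 70 × $5 = $350
  R→Boise: 31 × $9 = $279
Total = 1040 + 1008 + 140 + 350 + 279 = $2817.

2817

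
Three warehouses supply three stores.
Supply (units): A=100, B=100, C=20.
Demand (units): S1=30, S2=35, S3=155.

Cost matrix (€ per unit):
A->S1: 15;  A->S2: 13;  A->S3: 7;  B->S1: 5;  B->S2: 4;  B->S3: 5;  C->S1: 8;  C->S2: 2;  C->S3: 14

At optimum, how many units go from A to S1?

0

Solving gives:
  A->S3: 100 × €7 = €700
  B->S1: 30 × €5 = €150
  B->S2: 15 × €4 = €60
  B->S3: 55 × €5 = €275
  C->S2: 20 × €2 = €40
Total cost = €1225.
The route A→S1 is not used.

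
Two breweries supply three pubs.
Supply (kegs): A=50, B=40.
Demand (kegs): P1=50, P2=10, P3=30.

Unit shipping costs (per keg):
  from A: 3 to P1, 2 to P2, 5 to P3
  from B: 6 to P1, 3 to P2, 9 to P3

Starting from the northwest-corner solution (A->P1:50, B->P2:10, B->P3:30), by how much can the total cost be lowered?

30

Current plan cost = 50·3 + 10·3 + 30·9 = 450.
Optimal plan:
  A→P1: 20 × 3 = 60
  A→P3: 30 × 5 = 150
  B→P1: 30 × 6 = 180
  B→P2: 10 × 3 = 30
Optimal cost = 420.
Saving = 450 − 420 = 30.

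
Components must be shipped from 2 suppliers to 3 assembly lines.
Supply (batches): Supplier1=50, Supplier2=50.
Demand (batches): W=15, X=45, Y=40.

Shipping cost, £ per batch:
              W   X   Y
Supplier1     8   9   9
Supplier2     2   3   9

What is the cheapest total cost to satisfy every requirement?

An optimal shipping plan:
  Supplier1 to W: 10 × £8 = £80
  Supplier1 to Y: 40 × £9 = £360
  Supplier2 to W: 5 × £2 = £10
  Supplier2 to X: 45 × £3 = £135
Total = 80 + 360 + 10 + 135 = £585.

585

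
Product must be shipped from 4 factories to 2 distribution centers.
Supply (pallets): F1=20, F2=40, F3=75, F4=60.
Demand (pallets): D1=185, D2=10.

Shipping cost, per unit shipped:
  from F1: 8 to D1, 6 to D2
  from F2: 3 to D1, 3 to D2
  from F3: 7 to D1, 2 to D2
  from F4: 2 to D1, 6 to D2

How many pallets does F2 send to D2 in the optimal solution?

The minimum-cost plan:
  F1–D1: 20 × 8 = 160
  F2–D1: 40 × 3 = 120
  F3–D1: 65 × 7 = 455
  F3–D2: 10 × 2 = 20
  F4–D1: 60 × 2 = 120
Total cost = 875.
The route F2→D2 is not used.

0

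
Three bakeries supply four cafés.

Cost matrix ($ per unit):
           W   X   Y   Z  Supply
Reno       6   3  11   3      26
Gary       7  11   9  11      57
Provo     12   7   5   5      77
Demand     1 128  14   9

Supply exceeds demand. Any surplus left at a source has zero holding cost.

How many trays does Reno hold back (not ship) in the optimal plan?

Minimum-cost shipments:
  Reno–X: 26 × $3 = $78
  Gary–W: 1 × $7 = $7
  Gary–X: 48 × $11 = $528
  Provo–X: 54 × $7 = $378
  Provo–Y: 14 × $5 = $70
  Provo–Z: 9 × $5 = $45
Total cost = $1106.
Reno ships 26 of its 26, leaving 0.

0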